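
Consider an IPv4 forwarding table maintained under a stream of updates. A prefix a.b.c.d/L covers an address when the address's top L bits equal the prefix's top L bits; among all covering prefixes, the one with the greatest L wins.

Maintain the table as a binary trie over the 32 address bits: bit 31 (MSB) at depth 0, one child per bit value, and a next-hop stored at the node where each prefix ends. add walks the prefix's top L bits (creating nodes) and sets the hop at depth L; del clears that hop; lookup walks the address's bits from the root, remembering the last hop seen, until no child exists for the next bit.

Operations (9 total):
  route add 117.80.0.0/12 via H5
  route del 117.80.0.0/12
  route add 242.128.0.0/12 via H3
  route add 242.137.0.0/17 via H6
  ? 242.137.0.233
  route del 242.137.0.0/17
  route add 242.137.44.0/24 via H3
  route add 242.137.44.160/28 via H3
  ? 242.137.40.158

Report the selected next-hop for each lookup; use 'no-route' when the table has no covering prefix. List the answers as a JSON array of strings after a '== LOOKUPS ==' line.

Trace:
  add 117.80.0.0/12 -> H5 at depth 12
  - 117.80.0.0/12 clear@12
  add 242.128.0.0/12 -> H3 at depth 12
  add 242.137.0.0/17 -> H6 at depth 17
  Q 242.137.0.233: descend 11110010100010010 ; hops seen [H3,H6] ; pick H6
  - 242.137.0.0/17 clear@17
  add 242.137.44.0/24 -> H3 at depth 24
  add 242.137.44.160/28 -> H3 at depth 28
  Q 242.137.40.158: descend 111100101000100100101 ; hops seen [H3] ; pick H3

== LOOKUPS ==
["H6","H3"]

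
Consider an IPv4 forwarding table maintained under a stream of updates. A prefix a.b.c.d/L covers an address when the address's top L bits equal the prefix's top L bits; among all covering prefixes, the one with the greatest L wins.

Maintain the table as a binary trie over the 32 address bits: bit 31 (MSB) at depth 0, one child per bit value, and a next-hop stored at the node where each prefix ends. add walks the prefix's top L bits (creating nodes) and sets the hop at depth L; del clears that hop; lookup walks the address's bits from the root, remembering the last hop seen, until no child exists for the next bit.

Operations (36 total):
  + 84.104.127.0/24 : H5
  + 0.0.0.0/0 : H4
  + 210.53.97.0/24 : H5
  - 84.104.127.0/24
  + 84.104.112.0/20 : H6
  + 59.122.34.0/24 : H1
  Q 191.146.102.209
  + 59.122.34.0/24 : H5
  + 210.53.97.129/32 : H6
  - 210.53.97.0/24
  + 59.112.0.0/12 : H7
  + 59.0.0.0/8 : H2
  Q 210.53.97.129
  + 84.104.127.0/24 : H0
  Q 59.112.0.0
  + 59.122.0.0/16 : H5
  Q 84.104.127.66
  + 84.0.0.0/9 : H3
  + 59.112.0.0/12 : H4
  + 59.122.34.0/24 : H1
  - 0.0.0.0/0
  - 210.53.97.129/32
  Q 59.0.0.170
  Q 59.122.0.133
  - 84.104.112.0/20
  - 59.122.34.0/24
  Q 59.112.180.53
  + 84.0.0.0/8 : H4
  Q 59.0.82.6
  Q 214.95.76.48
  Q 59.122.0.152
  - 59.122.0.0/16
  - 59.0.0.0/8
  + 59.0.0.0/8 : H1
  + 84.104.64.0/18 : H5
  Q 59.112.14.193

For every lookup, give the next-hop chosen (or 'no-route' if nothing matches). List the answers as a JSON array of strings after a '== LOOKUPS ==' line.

Apply in order:
  + 84.104.127.0/24 (H5) depth=24
  + 0.0.0.0/0 (H4) depth=0
  + 210.53.97.0/24 (H5) depth=24
  - 84.104.127.0/24 clear@24
  + 84.104.112.0/20 (H6) depth=20
  + 59.122.34.0/24 (H1) depth=24
  lookup 191.146.102.209: bits 1 walk d0:H4→d1:- -> H4
  + 59.122.34.0/24 (H5) depth=24
  + 210.53.97.129/32 (H6) depth=32
  - 210.53.97.0/24 clear@24
  + 59.112.0.0/12 (H7) depth=12
  + 59.0.0.0/8 (H2) depth=8
  lookup 210.53.97.129: bits 11010010001101010110000110000001 walk d0:H4→d1:-→d2:-→d3:-→d4:-→d5:-→d6:-→d7:-→d8:-→d9:-→d10:-→d11:-→d12:-→d13:-→d14:-→d15:-→d16:-→d17:-→d18:-→d19:-→d20:-→d21:-→d22:-→d23:-→d24:-→d25:-→d26:-→d27:-→d28:-→d29:-→d30:-→d31:-→d32:H6 -> H6
  + 84.104.127.0/24 (H0) depth=24
  lookup 59.112.0.0: bits 001110110111 walk d0:H4→d1:-→d2:-→d3:-→d4:-→d5:-→d6:-→d7:-→d8:H2→d9:-→d10:-→d11:-→d12:H7 -> H7
  + 59.122.0.0/16 (H5) depth=16
  lookup 84.104.127.66: bits 010101000110100001111111 walk d0:H4→d1:-→d2:-→d3:-→d4:-→d5:-→d6:-→d7:-→d8:-→d9:-→d10:-→d11:-→d12:-→d13:-→d14:-→d15:-→d16:-→d17:-→d18:-→d19:-→d20:H6→d21:-→d22:-→d23:-→d24:H0 -> H0
  + 84.0.0.0/9 (H3) depth=9
  + 59.112.0.0/12 (H4) depth=12
  + 59.122.34.0/24 (H1) depth=24
  - 0.0.0.0/0 clear@0
  - 210.53.97.129/32 clear@32
  lookup 59.0.0.170: bits 001110110 walk d0:-→d1:-→d2:-→d3:-→d4:-→d5:-→d6:-→d7:-→d8:H2→d9:- -> H2
  lookup 59.122.0.133: bits 001110110111101000 walk d0:-→d1:-→d2:-→d3:-→d4:-→d5:-→d6:-→d7:-→d8:H2→d9:-→d10:-→d11:-→d12:H4→d13:-→d14:-→d15:-→d16:H5→d17:-→d18:- -> H5
  - 84.104.112.0/20 clear@20
  - 59.122.34.0/24 clear@24
  lookup 59.112.180.53: bits 001110110111 walk d0:-→d1:-→d2:-→d3:-→d4:-→d5:-→d6:-→d7:-→d8:H2→d9:-→d10:-→d11:-→d12:H4 -> H4
  + 84.0.0.0/8 (H4) depth=8
  lookup 59.0.82.6: bits 001110110 walk d0:-→d1:-→d2:-→d3:-→d4:-→d5:-→d6:-→d7:-→d8:H2→d9:- -> H2
  lookup 214.95.76.48: bits 11010 walk d0:-→d1:-→d2:-→d3:-→d4:-→d5:- -> no-route
  lookup 59.122.0.152: bits 001110110111101000 walk d0:-→d1:-→d2:-→d3:-→d4:-→d5:-→d6:-→d7:-→d8:H2→d9:-→d10:-→d11:-→d12:H4→d13:-→d14:-→d15:-→d16:H5→d17:-→d18:- -> H5
  - 59.122.0.0/16 clear@16
  - 59.0.0.0/8 clear@8
  + 59.0.0.0/8 (H1) depth=8
  + 84.104.64.0/18 (H5) depth=18
  lookup 59.112.14.193: bits 001110110111 walk d0:-→d1:-→d2:-→d3:-→d4:-→d5:-→d6:-→d7:-→d8:H1→d9:-→d10:-→d11:-→d12:H4 -> H4

== LOOKUPS ==
["H4","H6","H7","H0","H2","H5","H4","H2","no-route","H5","H4"]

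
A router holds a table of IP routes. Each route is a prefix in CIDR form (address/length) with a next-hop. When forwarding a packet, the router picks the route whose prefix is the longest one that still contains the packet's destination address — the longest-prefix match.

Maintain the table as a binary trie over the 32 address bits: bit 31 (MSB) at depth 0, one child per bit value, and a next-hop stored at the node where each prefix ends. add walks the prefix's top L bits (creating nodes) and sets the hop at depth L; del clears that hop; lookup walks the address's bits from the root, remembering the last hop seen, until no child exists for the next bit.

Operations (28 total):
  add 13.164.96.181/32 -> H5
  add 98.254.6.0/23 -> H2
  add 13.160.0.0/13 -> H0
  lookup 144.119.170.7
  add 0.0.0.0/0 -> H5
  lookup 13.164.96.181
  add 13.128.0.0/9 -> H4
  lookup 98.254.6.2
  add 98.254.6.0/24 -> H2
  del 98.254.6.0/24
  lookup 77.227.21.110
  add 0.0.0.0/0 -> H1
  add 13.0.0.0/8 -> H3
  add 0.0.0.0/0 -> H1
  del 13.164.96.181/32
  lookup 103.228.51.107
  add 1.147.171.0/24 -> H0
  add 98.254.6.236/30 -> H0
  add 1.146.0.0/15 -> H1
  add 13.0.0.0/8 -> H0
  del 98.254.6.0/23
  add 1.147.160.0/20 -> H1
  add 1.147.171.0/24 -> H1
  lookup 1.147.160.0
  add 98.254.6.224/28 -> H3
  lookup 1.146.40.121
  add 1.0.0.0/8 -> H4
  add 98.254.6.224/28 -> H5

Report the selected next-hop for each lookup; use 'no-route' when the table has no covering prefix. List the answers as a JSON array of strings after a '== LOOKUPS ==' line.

Apply in order:
  add 13.164.96.181/32 -> H5 at depth 32
  add 98.254.6.0/23 -> H2 at depth 23
  add 13.160.0.0/13 -> H0 at depth 13
  ? 144.119.170.7  path d0:-  best=no-route
  add 0.0.0.0/0 -> H5 at depth 0
  ? 13.164.96.181  path d0:H5→d1:-→d2:-→d3:-→d4:-→d5:-→d6:-→d7:-→d8:-→d9:-→d10:-→d11:-→d12:-→d13:H0→d14:-→d15:-→d16:-→d17:-→d18:-→d19:-→d20:-→d21:-→d22:-→d23:-→d24:-→d25:-→d26:-→d27:-→d28:-→d29:-→d30:-→d31:-→d32:H5  best=H5
  add 13.128.0.0/9 -> H4 at depth 9
  ? 98.254.6.2  path d0:H5→d1:-→d2:-→d3:-→d4:-→d5:-→d6:-→d7:-→d8:-→d9:-→d10:-→d11:-→d12:-→d13:-→d14:-→d15:-→d16:-→d17:-→d18:-→d19:-→d20:-→d21:-→d22:-→d23:H2  best=H2
  add 98.254.6.0/24 -> H2 at depth 24
  del 98.254.6.0/24 (clear depth 24)
  ? 77.227.21.110  path d0:H5→d1:-→d2:-  best=H5
  add 0.0.0.0/0 -> H1 at depth 0
  add 13.0.0.0/8 -> H3 at depth 8
  add 0.0.0.0/0 -> H1 at depth 0
  del 13.164.96.181/32 (clear depth 32)
  ? 103.228.51.107  path d0:H1→d1:-→d2:-→d3:-→d4:-→d5:-  best=H1
  add 1.147.171.0/24 -> H0 at depth 24
  add 98.254.6.236/30 -> H0 at depth 30
  add 1.146.0.0/15 -> H1 at depth 15
  add 13.0.0.0/8 -> H0 at depth 8
  del 98.254.6.0/23 (clear depth 23)
  add 1.147.160.0/20 -> H1 at depth 20
  add 1.147.171.0/24 -> H1 at depth 24
  ? 1.147.160.0  path d0:H1→d1:-→d2:-→d3:-→d4:-→d5:-→d6:-→d7:-→d8:-→d9:-→d10:-→d11:-→d12:-→d13:-→d14:-→d15:H1→d16:-→d17:-→d18:-→d19:-→d20:H1  best=H1
  add 98.254.6.224/28 -> H3 at depth 28
  ? 1.146.40.121  path d0:H1→d1:-→d2:-→d3:-→d4:-→d5:-→d6:-→d7:-→d8:-→d9:-→d10:-→d11:-→d12:-→d13:-→d14:-→d15:H1  best=H1
  add 1.0.0.0/8 -> H4 at depth 8
  add 98.254.6.224/28 -> H5 at depth 28

== LOOKUPS ==
["no-route","H5","H2","H5","H1","H1","H1"]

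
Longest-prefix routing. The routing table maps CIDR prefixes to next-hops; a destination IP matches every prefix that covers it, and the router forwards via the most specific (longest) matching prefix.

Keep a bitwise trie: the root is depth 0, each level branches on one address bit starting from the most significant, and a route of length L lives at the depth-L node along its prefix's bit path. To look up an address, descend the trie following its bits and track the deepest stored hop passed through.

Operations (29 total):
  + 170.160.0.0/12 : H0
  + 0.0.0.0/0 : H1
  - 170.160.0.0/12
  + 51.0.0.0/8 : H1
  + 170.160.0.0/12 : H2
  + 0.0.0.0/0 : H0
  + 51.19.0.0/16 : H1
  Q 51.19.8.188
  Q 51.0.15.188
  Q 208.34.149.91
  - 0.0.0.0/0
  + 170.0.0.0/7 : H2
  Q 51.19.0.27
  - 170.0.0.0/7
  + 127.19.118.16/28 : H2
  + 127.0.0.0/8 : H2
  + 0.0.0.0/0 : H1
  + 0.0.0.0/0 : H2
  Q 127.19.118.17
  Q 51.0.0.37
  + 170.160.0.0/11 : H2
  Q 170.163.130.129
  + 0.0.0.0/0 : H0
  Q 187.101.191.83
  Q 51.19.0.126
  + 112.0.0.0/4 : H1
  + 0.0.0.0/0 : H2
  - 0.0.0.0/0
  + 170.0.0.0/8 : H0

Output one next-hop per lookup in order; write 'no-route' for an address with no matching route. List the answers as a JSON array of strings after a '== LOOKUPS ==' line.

Trace:
  add 170.160.0.0/12 -> H0 at depth 12
  add 0.0.0.0/0 -> H1 at depth 0
  - 170.160.0.0/12 clear@12
  add 51.0.0.0/8 -> H1 at depth 8
  add 170.160.0.0/12 -> H2 at depth 12
  add 0.0.0.0/0 -> H0 at depth 0
  add 51.19.0.0/16 -> H1 at depth 16
  lookup 51.19.8.188: bits 0011001100010011 walk d0:H0→d1:-→d2:-→d3:-→d4:-→d5:-→d6:-→d7:-→d8:H1→d9:-→d10:-→d11:-→d12:-→d13:-→d14:-→d15:-→d16:H1 -> H1
  lookup 51.0.15.188: bits 00110011000 walk d0:H0→d1:-→d2:-→d3:-→d4:-→d5:-→d6:-→d7:-→d8:H1→d9:-→d10:-→d11:- -> H1
  lookup 208.34.149.91: bits 1 walk d0:H0→d1:- -> H0
  - 0.0.0.0/0 clear@0
  add 170.0.0.0/7 -> H2 at depth 7
  lookup 51.19.0.27: bits 0011001100010011 walk d0:-→d1:-→d2:-→d3:-→d4:-→d5:-→d6:-→d7:-→d8:H1→d9:-→d10:-→d11:-→d12:-→d13:-→d14:-→d15:-→d16:H1 -> H1
  - 170.0.0.0/7 clear@7
  add 127.19.118.16/28 -> H2 at depth 28
  add 127.0.0.0/8 -> H2 at depth 8
  add 0.0.0.0/0 -> H1 at depth 0
  add 0.0.0.0/0 -> H2 at depth 0
  lookup 127.19.118.17: bits 0111111100010011011101100001 walk d0:H2→d1:-→d2:-→d3:-→d4:-→d5:-→d6:-→d7:-→d8:H2→d9:-→d10:-→d11:-→d12:-→d13:-→d14:-→d15:-→d16:-→d17:-→d18:-→d19:-→d20:-→d21:-→d22:-→d23:-→d24:-→d25:-→d26:-→d27:-→d28:H2 -> H2
  lookup 51.0.0.37: bits 00110011000 walk d0:H2→d1:-→d2:-→d3:-→d4:-→d5:-→d6:-→d7:-→d8:H1→d9:-→d10:-→d11:- -> H1
  add 170.160.0.0/11 -> H2 at depth 11
  lookup 170.163.130.129: bits 101010101010 walk d0:H2→d1:-→d2:-→d3:-→d4:-→d5:-→d6:-→d7:-→d8:-→d9:-→d10:-→d11:H2→d12:H2 -> H2
  add 0.0.0.0/0 -> H0 at depth 0
  lookup 187.101.191.83: bits 101 walk d0:H0→d1:-→d2:-→d3:- -> H0
  lookup 51.19.0.126: bits 0011001100010011 walk d0:H0→d1:-→d2:-→d3:-→d4:-→d5:-→d6:-→d7:-→d8:H1→d9:-→d10:-→d11:-→d12:-→d13:-→d14:-→d15:-→d16:H1 -> H1
  add 112.0.0.0/4 -> H1 at depth 4
  add 0.0.0.0/0 -> H2 at depth 0
  - 0.0.0.0/0 clear@0
  add 170.0.0.0/8 -> H0 at depth 8

== LOOKUPS ==
["H1","H1","H0","H1","H2","H1","H2","H0","H1"]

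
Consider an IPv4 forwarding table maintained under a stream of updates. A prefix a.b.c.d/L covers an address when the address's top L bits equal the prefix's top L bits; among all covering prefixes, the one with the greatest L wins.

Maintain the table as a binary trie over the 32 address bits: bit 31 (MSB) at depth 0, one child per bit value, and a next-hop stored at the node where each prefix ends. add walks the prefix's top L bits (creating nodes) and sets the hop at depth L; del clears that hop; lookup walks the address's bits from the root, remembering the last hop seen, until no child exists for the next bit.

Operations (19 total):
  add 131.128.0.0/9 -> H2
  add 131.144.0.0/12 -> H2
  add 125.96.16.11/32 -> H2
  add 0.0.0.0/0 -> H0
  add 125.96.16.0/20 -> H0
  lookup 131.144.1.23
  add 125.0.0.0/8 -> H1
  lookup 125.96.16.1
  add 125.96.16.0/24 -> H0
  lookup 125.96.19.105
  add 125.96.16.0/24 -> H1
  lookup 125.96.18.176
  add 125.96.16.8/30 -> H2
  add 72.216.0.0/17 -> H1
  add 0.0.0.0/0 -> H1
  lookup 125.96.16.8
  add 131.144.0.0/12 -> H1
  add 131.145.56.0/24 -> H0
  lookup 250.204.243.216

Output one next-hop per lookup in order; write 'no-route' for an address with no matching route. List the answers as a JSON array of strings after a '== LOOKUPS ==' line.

Apply in order:
  + 131.128.0.0/9 (H2) depth=9
  + 131.144.0.0/12 (H2) depth=12
  + 125.96.16.11/32 (H2) depth=32
  + 0.0.0.0/0 (H0) depth=0
  + 125.96.16.0/20 (H0) depth=20
  lookup 131.144.1.23: bits 100000111001 walk d0:H0→d1:-→d2:-→d3:-→d4:-→d5:-→d6:-→d7:-→d8:-→d9:H2→d10:-→d11:-→d12:H2 -> H2
  + 125.0.0.0/8 (H1) depth=8
  lookup 125.96.16.1: bits 0111110101100000000100000000 walk d0:H0→d1:-→d2:-→d3:-→d4:-→d5:-→d6:-→d7:-→d8:H1→d9:-→d10:-→d11:-→d12:-→d13:-→d14:-→d15:-→d16:-→d17:-→d18:-→d19:-→d20:H0→d21:-→d22:-→d23:-→d24:-→d25:-→d26:-→d27:-→d28:- -> H0
  + 125.96.16.0/24 (H0) depth=24
  lookup 125.96.19.105: bits 0111110101100000000100 walk d0:H0→d1:-→d2:-→d3:-→d4:-→d5:-→d6:-→d7:-→d8:H1→d9:-→d10:-→d11:-→d12:-→d13:-→d14:-→d15:-→d16:-→d17:-→d18:-→d19:-→d20:H0→d21:-→d22:- -> H0
  + 125.96.16.0/24 (H1) depth=24
  lookup 125.96.18.176: bits 0111110101100000000100 walk d0:H0→d1:-→d2:-→d3:-→d4:-→d5:-→d6:-→d7:-→d8:H1→d9:-→d10:-→d11:-→d12:-→d13:-→d14:-→d15:-→d16:-→d17:-→d18:-→d19:-→d20:H0→d21:-→d22:- -> H0
  + 125.96.16.8/30 (H2) depth=30
  + 72.216.0.0/17 (H1) depth=17
  + 0.0.0.0/0 (H1) depth=0
  lookup 125.96.16.8: bits 011111010110000000010000000010 walk d0:H1→d1:-→d2:-→d3:-→d4:-→d5:-→d6:-→d7:-→d8:H1→d9:-→d10:-→d11:-→d12:-→d13:-→d14:-→d15:-→d16:-→d17:-→d18:-→d19:-→d20:H0→d21:-→d22:-→d23:-→d24:H1→d25:-→d26:-→d27:-→d28:-→d29:-→d30:H2 -> H2
  + 131.144.0.0/12 (H1) depth=12
  + 131.145.56.0/24 (H0) depth=24
  lookup 250.204.243.216: bits 1 walk d0:H1→d1:- -> H1

== LOOKUPS ==
["H2","H0","H0","H0","H2","H1"]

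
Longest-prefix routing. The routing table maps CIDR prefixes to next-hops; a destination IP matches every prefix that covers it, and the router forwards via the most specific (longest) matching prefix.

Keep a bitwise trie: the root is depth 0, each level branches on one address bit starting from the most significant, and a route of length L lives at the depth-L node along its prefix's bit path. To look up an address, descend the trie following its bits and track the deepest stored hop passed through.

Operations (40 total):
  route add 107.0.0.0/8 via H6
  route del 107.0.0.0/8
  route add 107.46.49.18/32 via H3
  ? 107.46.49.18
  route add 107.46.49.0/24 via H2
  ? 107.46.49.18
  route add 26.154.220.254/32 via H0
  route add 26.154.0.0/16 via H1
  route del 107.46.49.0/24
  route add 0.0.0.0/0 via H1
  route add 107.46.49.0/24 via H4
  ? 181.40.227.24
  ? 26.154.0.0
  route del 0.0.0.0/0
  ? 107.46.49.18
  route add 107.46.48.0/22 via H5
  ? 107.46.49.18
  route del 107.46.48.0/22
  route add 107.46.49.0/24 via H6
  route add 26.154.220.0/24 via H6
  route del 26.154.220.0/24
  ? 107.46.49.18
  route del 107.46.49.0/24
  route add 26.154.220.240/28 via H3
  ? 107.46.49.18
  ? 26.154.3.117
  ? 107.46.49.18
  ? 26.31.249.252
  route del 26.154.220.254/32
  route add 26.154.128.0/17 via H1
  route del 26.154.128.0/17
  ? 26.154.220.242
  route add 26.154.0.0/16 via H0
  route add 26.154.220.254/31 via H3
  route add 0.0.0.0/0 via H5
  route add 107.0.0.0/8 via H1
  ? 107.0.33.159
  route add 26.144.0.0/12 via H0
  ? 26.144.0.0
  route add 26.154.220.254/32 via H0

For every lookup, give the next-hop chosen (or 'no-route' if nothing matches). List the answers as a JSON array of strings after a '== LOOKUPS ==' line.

Trace:
  add 107.0.0.0/8 -> H6 at depth 8
  - 107.0.0.0/8 clear@8
  add 107.46.49.18/32 -> H3 at depth 32
  lookup 107.46.49.18: bits 01101011001011100011000100010010 walk d0:-→d1:-→d2:-→d3:-→d4:-→d5:-→d6:-→d7:-→d8:-→d9:-→d10:-→d11:-→d12:-→d13:-→d14:-→d15:-→d16:-→d17:-→d18:-→d19:-→d20:-→d21:-→d22:-→d23:-→d24:-→d25:-→d26:-→d27:-→d28:-→d29:-→d30:-→d31:-→d32:H3 -> H3
  add 107.46.49.0/24 -> H2 at depth 24
  lookup 107.46.49.18: bits 01101011001011100011000100010010 walk d0:-→d1:-→d2:-→d3:-→d4:-→d5:-→d6:-→d7:-→d8:-→d9:-→d10:-→d11:-→d12:-→d13:-→d14:-→d15:-→d16:-→d17:-→d18:-→d19:-→d20:-→d21:-→d22:-→d23:-→d24:H2→d25:-→d26:-→d27:-→d28:-→d29:-→d30:-→d31:-→d32:H3 -> H3
  add 26.154.220.254/32 -> H0 at depth 32
  add 26.154.0.0/16 -> H1 at depth 16
  - 107.46.49.0/24 clear@24
  add 0.0.0.0/0 -> H1 at depth 0
  add 107.46.49.0/24 -> H4 at depth 24
  lookup 181.40.227.24: bits ε walk d0:H1 -> H1
  lookup 26.154.0.0: bits 0001101010011010 walk d0:H1→d1:-→d2:-→d3:-→d4:-→d5:-→d6:-→d7:-→d8:-→d9:-→d10:-→d11:-→d12:-→d13:-→d14:-→d15:-→d16:H1 -> H1
  - 0.0.0.0/0 clear@0
  lookup 107.46.49.18: bits 01101011001011100011000100010010 walk d0:-→d1:-→d2:-→d3:-→d4:-→d5:-→d6:-→d7:-→d8:-→d9:-→d10:-→d11:-→d12:-→d13:-→d14:-→d15:-→d16:-→d17:-→d18:-→d19:-→d20:-→d21:-→d22:-→d23:-→d24:H4→d25:-→d26:-→d27:-→d28:-→d29:-→d30:-→d31:-→d32:H3 -> H3
  add 107.46.48.0/22 -> H5 at depth 22
  lookup 107.46.49.18: bits 01101011001011100011000100010010 walk d0:-→d1:-→d2:-→d3:-→d4:-→d5:-→d6:-→d7:-→d8:-→d9:-→d10:-→d11:-→d12:-→d13:-→d14:-→d15:-→d16:-→d17:-→d18:-→d19:-→d20:-→d21:-→d22:H5→d23:-→d24:H4→d25:-→d26:-→d27:-→d28:-→d29:-→d30:-→d31:-→d32:H3 -> H3
  - 107.46.48.0/22 clear@22
  add 107.46.49.0/24 -> H6 at depth 24
  add 26.154.220.0/24 -> H6 at depth 24
  - 26.154.220.0/24 clear@24
  lookup 107.46.49.18: bits 01101011001011100011000100010010 walk d0:-→d1:-→d2:-→d3:-→d4:-→d5:-→d6:-→d7:-→d8:-→d9:-→d10:-→d11:-→d12:-→d13:-→d14:-→d15:-→d16:-→d17:-→d18:-→d19:-→d20:-→d21:-→d22:-→d23:-→d24:H6→d25:-→d26:-→d27:-→d28:-→d29:-→d30:-→d31:-→d32:H3 -> H3
  - 107.46.49.0/24 clear@24
  add 26.154.220.240/28 -> H3 at depth 28
  lookup 107.46.49.18: bits 01101011001011100011000100010010 walk d0:-→d1:-→d2:-→d3:-→d4:-→d5:-→d6:-→d7:-→d8:-→d9:-→d10:-→d11:-→d12:-→d13:-→d14:-→d15:-→d16:-→d17:-→d18:-→d19:-→d20:-→d21:-→d22:-→d23:-→d24:-→d25:-→d26:-→d27:-→d28:-→d29:-→d30:-→d31:-→d32:H3 -> H3
  lookup 26.154.3.117: bits 0001101010011010 walk d0:-→d1:-→d2:-→d3:-→d4:-→d5:-→d6:-→d7:-→d8:-→d9:-→d10:-→d11:-→d12:-→d13:-→d14:-→d15:-→d16:H1 -> H1
  lookup 107.46.49.18: bits 01101011001011100011000100010010 walk d0:-→d1:-→d2:-→d3:-→d4:-→d5:-→d6:-→d7:-→d8:-→d9:-→d10:-→d11:-→d12:-→d13:-→d14:-→d15:-→d16:-→d17:-→d18:-→d19:-→d20:-→d21:-→d22:-→d23:-→d24:-→d25:-→d26:-→d27:-→d28:-→d29:-→d30:-→d31:-→d32:H3 -> H3
  lookup 26.31.249.252: bits 00011010 walk d0:-→d1:-→d2:-→d3:-→d4:-→d5:-→d6:-→d7:-→d8:- -> no-route
  - 26.154.220.254/32 clear@32
  add 26.154.128.0/17 -> H1 at depth 17
  - 26.154.128.0/17 clear@17
  lookup 26.154.220.242: bits 0001101010011010110111001111 walk d0:-→d1:-→d2:-→d3:-→d4:-→d5:-→d6:-→d7:-→d8:-→d9:-→d10:-→d11:-→d12:-→d13:-→d14:-→d15:-→d16:H1→d17:-→d18:-→d19:-→d20:-→d21:-→d22:-→d23:-→d24:-→d25:-→d26:-→d27:-→d28:H3 -> H3
  add 26.154.0.0/16 -> H0 at depth 16
  add 26.154.220.254/31 -> H3 at depth 31
  add 0.0.0.0/0 -> H5 at depth 0
  add 107.0.0.0/8 -> H1 at depth 8
  lookup 107.0.33.159: bits 0110101100 walk d0:H5→d1:-→d2:-→d3:-→d4:-→d5:-→d6:-→d7:-→d8:H1→d9:-→d10:- -> H1
  add 26.144.0.0/12 -> H0 at depth 12
  lookup 26.144.0.0: bits 000110101001 walk d0:H5→d1:-→d2:-→d3:-→d4:-→d5:-→d6:-→d7:-→d8:-→d9:-→d10:-→d11:-→d12:H0 -> H0
  add 26.154.220.254/32 -> H0 at depth 32

== LOOKUPS ==
["H3","H3","H1","H1","H3","H3","H3","H3","H1","H3","no-route","H3","H1","H0"]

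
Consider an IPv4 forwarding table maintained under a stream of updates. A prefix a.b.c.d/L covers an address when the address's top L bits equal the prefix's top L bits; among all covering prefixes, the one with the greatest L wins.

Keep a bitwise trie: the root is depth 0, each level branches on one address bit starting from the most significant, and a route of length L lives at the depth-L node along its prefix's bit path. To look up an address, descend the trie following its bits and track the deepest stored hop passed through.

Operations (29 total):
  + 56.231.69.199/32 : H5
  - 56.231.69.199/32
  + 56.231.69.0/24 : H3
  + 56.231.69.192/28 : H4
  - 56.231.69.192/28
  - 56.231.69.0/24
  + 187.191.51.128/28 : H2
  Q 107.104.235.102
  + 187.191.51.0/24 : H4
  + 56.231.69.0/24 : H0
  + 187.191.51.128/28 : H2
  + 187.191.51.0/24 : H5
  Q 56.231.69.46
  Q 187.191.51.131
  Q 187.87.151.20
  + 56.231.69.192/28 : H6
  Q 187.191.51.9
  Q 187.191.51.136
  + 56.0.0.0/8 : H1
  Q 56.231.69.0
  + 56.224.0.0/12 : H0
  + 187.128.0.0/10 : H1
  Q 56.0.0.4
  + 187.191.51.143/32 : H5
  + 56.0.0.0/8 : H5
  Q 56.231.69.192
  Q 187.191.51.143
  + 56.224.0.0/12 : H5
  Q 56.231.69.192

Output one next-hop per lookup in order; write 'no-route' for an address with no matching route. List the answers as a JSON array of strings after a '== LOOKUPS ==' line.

Apply in order:
  add 56.231.69.199/32 -> H5 at depth 32
  - 56.231.69.199/32 clear@32
  add 56.231.69.0/24 -> H3 at depth 24
  add 56.231.69.192/28 -> H4 at depth 28
  - 56.231.69.192/28 clear@28
  - 56.231.69.0/24 clear@24
  add 187.191.51.128/28 -> H2 at depth 28
  lookup 107.104.235.102: bits 0 walk d0:-→d1:- -> no-route
  add 187.191.51.0/24 -> H4 at depth 24
  add 56.231.69.0/24 -> H0 at depth 24
  add 187.191.51.128/28 -> H2 at depth 28
  add 187.191.51.0/24 -> H5 at depth 24
  lookup 56.231.69.46: bits 001110001110011101000101 walk d0:-→d1:-→d2:-→d3:-→d4:-→d5:-→d6:-→d7:-→d8:-→d9:-→d10:-→d11:-→d12:-→d13:-→d14:-→d15:-→d16:-→d17:-→d18:-→d19:-→d20:-→d21:-→d22:-→d23:-→d24:H0 -> H0
  lookup 187.191.51.131: bits 1011101110111111001100111000 walk d0:-→d1:-→d2:-→d3:-→d4:-→d5:-→d6:-→d7:-→d8:-→d9:-→d10:-→d11:-→d12:-→d13:-→d14:-→d15:-→d16:-→d17:-→d18:-→d19:-→d20:-→d21:-→d22:-→d23:-→d24:H5→d25:-→d26:-→d27:-→d28:H2 -> H2
  lookup 187.87.151.20: bits 10111011 walk d0:-→d1:-→d2:-→d3:-→d4:-→d5:-→d6:-→d7:-→d8:- -> no-route
  add 56.231.69.192/28 -> H6 at depth 28
  lookup 187.191.51.9: bits 101110111011111100110011 walk d0:-→d1:-→d2:-→d3:-→d4:-→d5:-→d6:-→d7:-→d8:-→d9:-→d10:-→d11:-→d12:-→d13:-→d14:-→d15:-→d16:-→d17:-→d18:-→d19:-→d20:-→d21:-→d22:-→d23:-→d24:H5 -> H5
  lookup 187.191.51.136: bits 1011101110111111001100111000 walk d0:-→d1:-→d2:-→d3:-→d4:-→d5:-→d6:-→d7:-→d8:-→d9:-→d10:-→d11:-→d12:-→d13:-→d14:-→d15:-→d16:-→d17:-→d18:-→d19:-→d20:-→d21:-→d22:-→d23:-→d24:H5→d25:-→d26:-→d27:-→d28:H2 -> H2
  add 56.0.0.0/8 -> H1 at depth 8
  lookup 56.231.69.0: bits 001110001110011101000101 walk d0:-→d1:-→d2:-→d3:-→d4:-→d5:-→d6:-→d7:-→d8:H1→d9:-→d10:-→d11:-→d12:-→d13:-→d14:-→d15:-→d16:-→d17:-→d18:-→d19:-→d20:-→d21:-→d22:-→d23:-→d24:H0 -> H0
  add 56.224.0.0/12 -> H0 at depth 12
  add 187.128.0.0/10 -> H1 at depth 10
  lookup 56.0.0.4: bits 00111000 walk d0:-→d1:-→d2:-→d3:-→d4:-→d5:-→d6:-→d7:-→d8:H1 -> H1
  add 187.191.51.143/32 -> H5 at depth 32
  add 56.0.0.0/8 -> H5 at depth 8
  lookup 56.231.69.192: bits 00111000111001110100010111000 walk d0:-→d1:-→d2:-→d3:-→d4:-→d5:-→d6:-→d7:-→d8:H5→d9:-→d10:-→d11:-→d12:H0→d13:-→d14:-→d15:-→d16:-→d17:-→d18:-→d19:-→d20:-→d21:-→d22:-→d23:-→d24:H0→d25:-→d26:-→d27:-→d28:H6→d29:- -> H6
  lookup 187.191.51.143: bits 10111011101111110011001110001111 walk d0:-→d1:-→d2:-→d3:-→d4:-→d5:-→d6:-→d7:-→d8:-→d9:-→d10:H1→d11:-→d12:-→d13:-→d14:-→d15:-→d16:-→d17:-→d18:-→d19:-→d20:-→d21:-→d22:-→d23:-→d24:H5→d25:-→d26:-→d27:-→d28:H2→d29:-→d30:-→d31:-→d32:H5 -> H5
  add 56.224.0.0/12 -> H5 at depth 12
  lookup 56.231.69.192: bits 00111000111001110100010111000 walk d0:-→d1:-→d2:-→d3:-→d4:-→d5:-→d6:-→d7:-→d8:H5→d9:-→d10:-→d11:-→d12:H5→d13:-→d14:-→d15:-→d16:-→d17:-→d18:-→d19:-→d20:-→d21:-→d22:-→d23:-→d24:H0→d25:-→d26:-→d27:-→d28:H6→d29:- -> H6

== LOOKUPS ==
["no-route","H0","H2","no-route","H5","H2","H0","H1","H6","H5","H6"]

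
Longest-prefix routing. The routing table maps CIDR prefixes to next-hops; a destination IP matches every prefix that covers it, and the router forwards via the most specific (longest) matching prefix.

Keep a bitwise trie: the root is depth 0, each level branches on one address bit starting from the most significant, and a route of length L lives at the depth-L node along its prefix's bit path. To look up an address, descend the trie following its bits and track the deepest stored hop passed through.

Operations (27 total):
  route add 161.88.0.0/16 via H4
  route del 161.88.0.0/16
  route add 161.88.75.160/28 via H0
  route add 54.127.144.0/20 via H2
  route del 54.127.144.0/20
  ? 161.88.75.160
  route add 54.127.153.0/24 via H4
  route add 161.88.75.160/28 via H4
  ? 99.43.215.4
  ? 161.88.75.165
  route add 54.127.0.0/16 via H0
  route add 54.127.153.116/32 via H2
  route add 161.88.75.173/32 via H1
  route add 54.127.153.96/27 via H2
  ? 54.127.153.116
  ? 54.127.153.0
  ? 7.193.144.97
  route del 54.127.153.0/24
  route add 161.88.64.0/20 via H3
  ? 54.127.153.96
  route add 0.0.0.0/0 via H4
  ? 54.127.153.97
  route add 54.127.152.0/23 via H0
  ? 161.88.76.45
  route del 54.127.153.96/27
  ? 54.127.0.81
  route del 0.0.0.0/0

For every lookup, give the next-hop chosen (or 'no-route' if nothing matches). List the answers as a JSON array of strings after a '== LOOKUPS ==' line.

Trace:
  + 161.88.0.0/16 (H4) depth=16
  - 161.88.0.0/16 clear@16
  + 161.88.75.160/28 (H0) depth=28
  + 54.127.144.0/20 (H2) depth=20
  - 54.127.144.0/20 clear@20
  lookup 161.88.75.160: bits 1010000101011000010010111010 walk d0:-→d1:-→d2:-→d3:-→d4:-→d5:-→d6:-→d7:-→d8:-→d9:-→d10:-→d11:-→d12:-→d13:-→d14:-→d15:-→d16:-→d17:-→d18:-→d19:-→d20:-→d21:-→d22:-→d23:-→d24:-→d25:-→d26:-→d27:-→d28:H0 -> H0
  + 54.127.153.0/24 (H4) depth=24
  + 161.88.75.160/28 (H4) depth=28
  lookup 99.43.215.4: bits 0 walk d0:-→d1:- -> no-route
  lookup 161.88.75.165: bits 1010000101011000010010111010 walk d0:-→d1:-→d2:-→d3:-→d4:-→d5:-→d6:-→d7:-→d8:-→d9:-→d10:-→d11:-→d12:-→d13:-→d14:-→d15:-→d16:-→d17:-→d18:-→d19:-→d20:-→d21:-→d22:-→d23:-→d24:-→d25:-→d26:-→d27:-→d28:H4 -> H4
  + 54.127.0.0/16 (H0) depth=16
  + 54.127.153.116/32 (H2) depth=32
  + 161.88.75.173/32 (H1) depth=32
  + 54.127.153.96/27 (H2) depth=27
  lookup 54.127.153.116: bits 00110110011111111001100101110100 walk d0:-→d1:-→d2:-→d3:-→d4:-→d5:-→d6:-→d7:-→d8:-→d9:-→d10:-→d11:-→d12:-→d13:-→d14:-→d15:-→d16:H0→d17:-→d18:-→d19:-→d20:-→d21:-→d22:-→d23:-→d24:H4→d25:-→d26:-→d27:H2→d28:-→d29:-→d30:-→d31:-→d32:H2 -> H2
  lookup 54.127.153.0: bits 0011011001111111100110010 walk d0:-→d1:-→d2:-→d3:-→d4:-→d5:-→d6:-→d7:-→d8:-→d9:-→d10:-→d11:-→d12:-→d13:-→d14:-→d15:-→d16:H0→d17:-→d18:-→d19:-→d20:-→d21:-→d22:-→d23:-→d24:H4→d25:- -> H4
  lookup 7.193.144.97: bits 00 walk d0:-→d1:-→d2:- -> no-route
  - 54.127.153.0/24 clear@24
  + 161.88.64.0/20 (H3) depth=20
  lookup 54.127.153.96: bits 001101100111111110011001011 walk d0:-→d1:-→d2:-→d3:-→d4:-→d5:-→d6:-→d7:-→d8:-→d9:-→d10:-→d11:-→d12:-→d13:-→d14:-→d15:-→d16:H0→d17:-→d18:-→d19:-→d20:-→d21:-→d22:-→d23:-→d24:-→d25:-→d26:-→d27:H2 -> H2
  + 0.0.0.0/0 (H4) depth=0
  lookup 54.127.153.97: bits 001101100111111110011001011 walk d0:H4→d1:-→d2:-→d3:-→d4:-→d5:-→d6:-→d7:-→d8:-→d9:-→d10:-→d11:-→d12:-→d13:-→d14:-→d15:-→d16:H0→d17:-→d18:-→d19:-→d20:-→d21:-→d22:-→d23:-→d24:-→d25:-→d26:-→d27:H2 -> H2
  + 54.127.152.0/23 (H0) depth=23
  lookup 161.88.76.45: bits 101000010101100001001 walk d0:H4→d1:-→d2:-→d3:-→d4:-→d5:-→d6:-→d7:-→d8:-→d9:-→d10:-→d11:-→d12:-→d13:-→d14:-→d15:-→d16:-→d17:-→d18:-→d19:-→d20:H3→d21:- -> H3
  - 54.127.153.96/27 clear@27
  lookup 54.127.0.81: bits 0011011001111111 walk d0:H4→d1:-→d2:-→d3:-→d4:-→d5:-→d6:-→d7:-→d8:-→d9:-→d10:-→d11:-→d12:-→d13:-→d14:-→d15:-→d16:H0 -> H0
  - 0.0.0.0/0 clear@0

== LOOKUPS ==
["H0","no-route","H4","H2","H4","no-route","H2","H2","H3","H0"]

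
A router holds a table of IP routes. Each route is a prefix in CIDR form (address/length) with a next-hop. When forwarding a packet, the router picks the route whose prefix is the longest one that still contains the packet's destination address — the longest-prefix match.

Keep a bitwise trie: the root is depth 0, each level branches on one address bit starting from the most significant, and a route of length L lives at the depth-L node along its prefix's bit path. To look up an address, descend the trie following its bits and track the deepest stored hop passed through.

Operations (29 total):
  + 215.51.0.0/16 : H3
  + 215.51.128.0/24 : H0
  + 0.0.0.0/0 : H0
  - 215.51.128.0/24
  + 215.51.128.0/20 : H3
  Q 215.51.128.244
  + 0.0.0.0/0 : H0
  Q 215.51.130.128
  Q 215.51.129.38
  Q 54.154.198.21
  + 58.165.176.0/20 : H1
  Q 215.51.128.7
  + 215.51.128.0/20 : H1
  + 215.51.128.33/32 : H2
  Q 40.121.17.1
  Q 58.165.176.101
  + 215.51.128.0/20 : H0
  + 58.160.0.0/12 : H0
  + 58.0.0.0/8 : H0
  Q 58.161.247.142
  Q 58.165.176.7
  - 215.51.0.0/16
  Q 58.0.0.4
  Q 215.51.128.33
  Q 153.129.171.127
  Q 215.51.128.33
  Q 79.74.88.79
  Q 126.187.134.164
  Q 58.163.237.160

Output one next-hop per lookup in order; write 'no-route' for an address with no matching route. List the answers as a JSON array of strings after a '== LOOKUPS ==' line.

Trace:
  add 215.51.0.0/16 -> H3 at depth 16
  add 215.51.128.0/24 -> H0 at depth 24
  add 0.0.0.0/0 -> H0 at depth 0
  del 215.51.128.0/24 (clear depth 24)
  add 215.51.128.0/20 -> H3 at depth 20
  lookup 215.51.128.244: bits 110101110011001110000000 walk d0:H0→d1:-→d2:-→d3:-→d4:-→d5:-→d6:-→d7:-→d8:-→d9:-→d10:-→d11:-→d12:-→d13:-→d14:-→d15:-→d16:H3→d17:-→d18:-→d19:-→d20:H3→d21:-→d22:-→d23:-→d24:- -> H3
  add 0.0.0.0/0 -> H0 at depth 0
  lookup 215.51.130.128: bits 1101011100110011100000 walk d0:H0→d1:-→d2:-→d3:-→d4:-→d5:-→d6:-→d7:-→d8:-→d9:-→d10:-→d11:-→d12:-→d13:-→d14:-→d15:-→d16:H3→d17:-→d18:-→d19:-→d20:H3→d21:-→d22:- -> H3
  lookup 215.51.129.38: bits 11010111001100111000000 walk d0:H0→d1:-→d2:-→d3:-→d4:-→d5:-→d6:-→d7:-→d8:-→d9:-→d10:-→d11:-→d12:-→d13:-→d14:-→d15:-→d16:H3→d17:-→d18:-→d19:-→d20:H3→d21:-→d22:-→d23:- -> H3
  lookup 54.154.198.21: bits ε walk d0:H0 -> H0
  add 58.165.176.0/20 -> H1 at depth 20
  lookup 215.51.128.7: bits 110101110011001110000000 walk d0:H0→d1:-→d2:-→d3:-→d4:-→d5:-→d6:-→d7:-→d8:-→d9:-→d10:-→d11:-→d12:-→d13:-→d14:-→d15:-→d16:H3→d17:-→d18:-→d19:-→d20:H3→d21:-→d22:-→d23:-→d24:- -> H3
  add 215.51.128.0/20 -> H1 at depth 20
  add 215.51.128.33/32 -> H2 at depth 32
  lookup 40.121.17.1: bits 001 walk d0:H0→d1:-→d2:-→d3:- -> H0
  lookup 58.165.176.101: bits 00111010101001011011 walk d0:H0→d1:-→d2:-→d3:-→d4:-→d5:-→d6:-→d7:-→d8:-→d9:-→d10:-→d11:-→d12:-→d13:-→d14:-→d15:-→d16:-→d17:-→d18:-→d19:-→d20:H1 -> H1
  add 215.51.128.0/20 -> H0 at depth 20
  add 58.160.0.0/12 -> H0 at depth 12
  add 58.0.0.0/8 -> H0 at depth 8
  lookup 58.161.247.142: bits 0011101010100 walk d0:H0→d1:-→d2:-→d3:-→d4:-→d5:-→d6:-→d7:-→d8:H0→d9:-→d10:-→d11:-→d12:H0→d13:- -> H0
  lookup 58.165.176.7: bits 00111010101001011011 walk d0:H0→d1:-→d2:-→d3:-→d4:-→d5:-→d6:-→d7:-→d8:H0→d9:-→d10:-→d11:-→d12:H0→d13:-→d14:-→d15:-→d16:-→d17:-→d18:-→d19:-→d20:H1 -> H1
  del 215.51.0.0/16 (clear depth 16)
  lookup 58.0.0.4: bits 00111010 walk d0:H0→d1:-→d2:-→d3:-→d4:-→d5:-→d6:-→d7:-→d8:H0 -> H0
  lookup 215.51.128.33: bits 11010111001100111000000000100001 walk d0:H0→d1:-→d2:-→d3:-→d4:-→d5:-→d6:-→d7:-→d8:-→d9:-→d10:-→d11:-→d12:-→d13:-→d14:-→d15:-→d16:-→d17:-→d18:-→d19:-→d20:H0→d21:-→d22:-→d23:-→d24:-→d25:-→d26:-→d27:-→d28:-→d29:-→d30:-→d31:-→d32:H2 -> H2
  lookup 153.129.171.127: bits 1 walk d0:H0→d1:- -> H0
  lookup 215.51.128.33: bits 11010111001100111000000000100001 walk d0:H0→d1:-→d2:-→d3:-→d4:-→d5:-→d6:-→d7:-→d8:-→d9:-→d10:-→d11:-→d12:-→d13:-→d14:-→d15:-→d16:-→d17:-→d18:-→d19:-→d20:H0→d21:-→d22:-→d23:-→d24:-→d25:-→d26:-→d27:-→d28:-→d29:-→d30:-→d31:-→d32:H2 -> H2
  lookup 79.74.88.79: bits 0 walk d0:H0→d1:- -> H0
  lookup 126.187.134.164: bits 0 walk d0:H0→d1:- -> H0
  lookup 58.163.237.160: bits 0011101010100 walk d0:H0→d1:-→d2:-→d3:-→d4:-→d5:-→d6:-→d7:-→d8:H0→d9:-→d10:-→d11:-→d12:H0→d13:- -> H0

== LOOKUPS ==
["H3","H3","H3","H0","H3","H0","H1","H0","H1","H0","H2","H0","H2","H0","H0","H0"]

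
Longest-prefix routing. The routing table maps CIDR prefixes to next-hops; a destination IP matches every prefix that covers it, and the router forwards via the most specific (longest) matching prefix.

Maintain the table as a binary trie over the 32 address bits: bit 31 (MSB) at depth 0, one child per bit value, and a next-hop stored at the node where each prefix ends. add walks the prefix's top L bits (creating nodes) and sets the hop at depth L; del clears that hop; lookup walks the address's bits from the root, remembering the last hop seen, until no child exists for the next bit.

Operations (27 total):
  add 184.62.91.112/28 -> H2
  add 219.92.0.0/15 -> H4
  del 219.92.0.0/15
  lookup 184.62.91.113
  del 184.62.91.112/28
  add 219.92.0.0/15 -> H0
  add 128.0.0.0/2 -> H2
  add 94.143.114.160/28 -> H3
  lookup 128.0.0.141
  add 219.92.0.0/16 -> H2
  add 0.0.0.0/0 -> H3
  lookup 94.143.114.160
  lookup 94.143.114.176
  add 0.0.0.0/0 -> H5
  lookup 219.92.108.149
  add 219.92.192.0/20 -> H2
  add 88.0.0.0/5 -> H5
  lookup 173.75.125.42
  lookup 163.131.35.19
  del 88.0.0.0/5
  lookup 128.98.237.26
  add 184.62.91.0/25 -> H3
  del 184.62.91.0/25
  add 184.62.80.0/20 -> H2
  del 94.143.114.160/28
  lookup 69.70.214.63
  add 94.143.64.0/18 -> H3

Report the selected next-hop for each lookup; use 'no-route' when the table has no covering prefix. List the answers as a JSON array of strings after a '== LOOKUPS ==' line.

Trace:
  add 184.62.91.112/28 -> H2 at depth 28
  add 219.92.0.0/15 -> H4 at depth 15
  - 219.92.0.0/15 clear@15
  ? 184.62.91.113  path d0:-→d1:-→d2:-→d3:-→d4:-→d5:-→d6:-→d7:-→d8:-→d9:-→d10:-→d11:-→d12:-→d13:-→d14:-→d15:-→d16:-→d17:-→d18:-→d19:-→d20:-→d21:-→d22:-→d23:-→d24:-→d25:-→d26:-→d27:-→d28:H2  best=H2
  - 184.62.91.112/28 clear@28
  add 219.92.0.0/15 -> H0 at depth 15
  add 128.0.0.0/2 -> H2 at depth 2
  add 94.143.114.160/28 -> H3 at depth 28
  ? 128.0.0.141  path d0:-→d1:-→d2:H2  best=H2
  add 219.92.0.0/16 -> H2 at depth 16
  add 0.0.0.0/0 -> H3 at depth 0
  ? 94.143.114.160  path d0:H3→d1:-→d2:-→d3:-→d4:-→d5:-→d6:-→d7:-→d8:-→d9:-→d10:-→d11:-→d12:-→d13:-→d14:-→d15:-→d16:-→d17:-→d18:-→d19:-→d20:-→d21:-→d22:-→d23:-→d24:-→d25:-→d26:-→d27:-→d28:H3  best=H3
  ? 94.143.114.176  path d0:H3→d1:-→d2:-→d3:-→d4:-→d5:-→d6:-→d7:-→d8:-→d9:-→d10:-→d11:-→d12:-→d13:-→d14:-→d15:-→d16:-→d17:-→d18:-→d19:-→d20:-→d21:-→d22:-→d23:-→d24:-→d25:-→d26:-→d27:-  best=H3
  add 0.0.0.0/0 -> H5 at depth 0
  ? 219.92.108.149  path d0:H5→d1:-→d2:-→d3:-→d4:-→d5:-→d6:-→d7:-→d8:-→d9:-→d10:-→d11:-→d12:-→d13:-→d14:-→d15:H0→d16:H2  best=H2
  add 219.92.192.0/20 -> H2 at depth 20
  add 88.0.0.0/5 -> H5 at depth 5
  ? 173.75.125.42  path d0:H5→d1:-→d2:H2→d3:-  best=H2
  ? 163.131.35.19  path d0:H5→d1:-→d2:H2→d3:-  best=H2
  - 88.0.0.0/5 clear@5
  ? 128.98.237.26  path d0:H5→d1:-→d2:H2  best=H2
  add 184.62.91.0/25 -> H3 at depth 25
  - 184.62.91.0/25 clear@25
  add 184.62.80.0/20 -> H2 at depth 20
  - 94.143.114.160/28 clear@28
  ? 69.70.214.63  path d0:H5→d1:-→d2:-→d3:-  best=H5
  add 94.143.64.0/18 -> H3 at depth 18

== LOOKUPS ==
["H2","H2","H3","H3","H2","H2","H2","H2","H5"]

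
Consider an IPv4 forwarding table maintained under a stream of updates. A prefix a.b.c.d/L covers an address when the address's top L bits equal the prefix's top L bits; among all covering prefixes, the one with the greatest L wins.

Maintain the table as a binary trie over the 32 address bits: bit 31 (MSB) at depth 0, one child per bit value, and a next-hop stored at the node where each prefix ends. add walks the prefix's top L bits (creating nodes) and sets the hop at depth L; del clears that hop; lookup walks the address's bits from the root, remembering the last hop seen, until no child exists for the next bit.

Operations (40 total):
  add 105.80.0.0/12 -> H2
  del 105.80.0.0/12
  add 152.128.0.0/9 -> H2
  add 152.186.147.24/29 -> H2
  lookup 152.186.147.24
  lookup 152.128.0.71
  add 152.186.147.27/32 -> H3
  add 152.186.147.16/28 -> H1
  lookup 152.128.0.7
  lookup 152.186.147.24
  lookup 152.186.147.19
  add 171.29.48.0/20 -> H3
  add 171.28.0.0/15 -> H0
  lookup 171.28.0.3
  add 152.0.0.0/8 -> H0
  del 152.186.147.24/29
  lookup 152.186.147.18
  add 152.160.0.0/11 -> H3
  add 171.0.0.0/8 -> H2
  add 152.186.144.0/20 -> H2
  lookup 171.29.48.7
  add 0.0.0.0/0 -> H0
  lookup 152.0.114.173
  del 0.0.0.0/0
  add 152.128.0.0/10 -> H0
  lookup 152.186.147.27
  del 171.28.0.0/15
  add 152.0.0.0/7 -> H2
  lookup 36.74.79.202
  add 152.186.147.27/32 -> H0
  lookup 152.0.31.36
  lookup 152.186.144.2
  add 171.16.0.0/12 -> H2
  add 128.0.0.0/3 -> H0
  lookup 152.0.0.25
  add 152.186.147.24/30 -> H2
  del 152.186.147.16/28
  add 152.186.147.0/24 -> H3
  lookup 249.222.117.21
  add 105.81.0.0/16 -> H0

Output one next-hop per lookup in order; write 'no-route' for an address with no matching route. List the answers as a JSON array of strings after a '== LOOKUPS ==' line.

Process each operation:
  add 105.80.0.0/12 -> H2 at depth 12
  del 105.80.0.0/12 (clear depth 12)
  add 152.128.0.0/9 -> H2 at depth 9
  add 152.186.147.24/29 -> H2 at depth 29
  lookup 152.186.147.24: bits 10011000101110101001001100011 walk d0:-→d1:-→d2:-→d3:-→d4:-→d5:-→d6:-→d7:-→d8:-→d9:H2→d10:-→d11:-→d12:-→d13:-→d14:-→d15:-→d16:-→d17:-→d18:-→d19:-→d20:-→d21:-→d22:-→d23:-→d24:-→d25:-→d26:-→d27:-→d28:-→d29:H2 -> H2
  lookup 152.128.0.71: bits 1001100010 walk d0:-→d1:-→d2:-→d3:-→d4:-→d5:-→d6:-→d7:-→d8:-→d9:H2→d10:- -> H2
  add 152.186.147.27/32 -> H3 at depth 32
  add 152.186.147.16/28 -> H1 at depth 28
  lookup 152.128.0.7: bits 1001100010 walk d0:-→d1:-→d2:-→d3:-→d4:-→d5:-→d6:-→d7:-→d8:-→d9:H2→d10:- -> H2
  lookup 152.186.147.24: bits 100110001011101010010011000110 walk d0:-→d1:-→d2:-→d3:-→d4:-→d5:-→d6:-→d7:-→d8:-→d9:H2→d10:-→d11:-→d12:-→d13:-→d14:-→d15:-→d16:-→d17:-→d18:-→d19:-→d20:-→d21:-→d22:-→d23:-→d24:-→d25:-→d26:-→d27:-→d28:H1→d29:H2→d30:- -> H2
  lookup 152.186.147.19: bits 1001100010111010100100110001 walk d0:-→d1:-→d2:-→d3:-→d4:-→d5:-→d6:-→d7:-→d8:-→d9:H2→d10:-→d11:-→d12:-→d13:-→d14:-→d15:-→d16:-→d17:-→d18:-→d19:-→d20:-→d21:-→d22:-→d23:-→d24:-→d25:-→d26:-→d27:-→d28:H1 -> H1
  add 171.29.48.0/20 -> H3 at depth 20
  add 171.28.0.0/15 -> H0 at depth 15
  lookup 171.28.0.3: bits 101010110001110 walk d0:-→d1:-→d2:-→d3:-→d4:-→d5:-→d6:-→d7:-→d8:-→d9:-→d10:-→d11:-→d12:-→d13:-→d14:-→d15:H0 -> H0
  add 152.0.0.0/8 -> H0 at depth 8
  del 152.186.147.24/29 (clear depth 29)
  lookup 152.186.147.18: bits 1001100010111010100100110001 walk d0:-→d1:-→d2:-→d3:-→d4:-→d5:-→d6:-→d7:-→d8:H0→d9:H2→d10:-→d11:-→d12:-→d13:-→d14:-→d15:-→d16:-→d17:-→d18:-→d19:-→d20:-→d21:-→d22:-→d23:-→d24:-→d25:-→d26:-→d27:-→d28:H1 -> H1
  add 152.160.0.0/11 -> H3 at depth 11
  add 171.0.0.0/8 -> H2 at depth 8
  add 152.186.144.0/20 -> H2 at depth 20
  lookup 171.29.48.7: bits 10101011000111010011 walk d0:-→d1:-→d2:-→d3:-→d4:-→d5:-→d6:-→d7:-→d8:H2→d9:-→d10:-→d11:-→d12:-→d13:-→d14:-→d15:H0→d16:-→d17:-→d18:-→d19:-→d20:H3 -> H3
  add 0.0.0.0/0 -> H0 at depth 0
  lookup 152.0.114.173: bits 10011000 walk d0:H0→d1:-→d2:-→d3:-→d4:-→d5:-→d6:-→d7:-→d8:H0 -> H0
  del 0.0.0.0/0 (clear depth 0)
  add 152.128.0.0/10 -> H0 at depth 10
  lookup 152.186.147.27: bits 10011000101110101001001100011011 walk d0:-→d1:-→d2:-→d3:-→d4:-→d5:-→d6:-→d7:-→d8:H0→d9:H2→d10:H0→d11:H3→d12:-→d13:-→d14:-→d15:-→d16:-→d17:-→d18:-→d19:-→d20:H2→d21:-→d22:-→d23:-→d24:-→d25:-→d26:-→d27:-→d28:H1→d29:-→d30:-→d31:-→d32:H3 -> H3
  del 171.28.0.0/15 (clear depth 15)
  add 152.0.0.0/7 -> H2 at depth 7
  lookup 36.74.79.202: bits 0 walk d0:-→d1:- -> no-route
  add 152.186.147.27/32 -> H0 at depth 32
  lookup 152.0.31.36: bits 10011000 walk d0:-→d1:-→d2:-→d3:-→d4:-→d5:-→d6:-→d7:H2→d8:H0 -> H0
  lookup 152.186.144.2: bits 1001100010111010100100 walk d0:-→d1:-→d2:-→d3:-→d4:-→d5:-→d6:-→d7:H2→d8:H0→d9:H2→d10:H0→d11:H3→d12:-→d13:-→d14:-→d15:-→d16:-→d17:-→d18:-→d19:-→d20:H2→d21:-→d22:- -> H2
  add 171.16.0.0/12 -> H2 at depth 12
  add 128.0.0.0/3 -> H0 at depth 3
  lookup 152.0.0.25: bits 10011000 walk d0:-→d1:-→d2:-→d3:H0→d4:-→d5:-→d6:-→d7:H2→d8:H0 -> H0
  add 152.186.147.24/30 -> H2 at depth 30
  del 152.186.147.16/28 (clear depth 28)
  add 152.186.147.0/24 -> H3 at depth 24
  lookup 249.222.117.21: bits 1 walk d0:-→d1:- -> no-route
  add 105.81.0.0/16 -> H0 at depth 16

== LOOKUPS ==
["H2","H2","H2","H2","H1","H0","H1","H3","H0","H3","no-route","H0","H2","H0","no-route"]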